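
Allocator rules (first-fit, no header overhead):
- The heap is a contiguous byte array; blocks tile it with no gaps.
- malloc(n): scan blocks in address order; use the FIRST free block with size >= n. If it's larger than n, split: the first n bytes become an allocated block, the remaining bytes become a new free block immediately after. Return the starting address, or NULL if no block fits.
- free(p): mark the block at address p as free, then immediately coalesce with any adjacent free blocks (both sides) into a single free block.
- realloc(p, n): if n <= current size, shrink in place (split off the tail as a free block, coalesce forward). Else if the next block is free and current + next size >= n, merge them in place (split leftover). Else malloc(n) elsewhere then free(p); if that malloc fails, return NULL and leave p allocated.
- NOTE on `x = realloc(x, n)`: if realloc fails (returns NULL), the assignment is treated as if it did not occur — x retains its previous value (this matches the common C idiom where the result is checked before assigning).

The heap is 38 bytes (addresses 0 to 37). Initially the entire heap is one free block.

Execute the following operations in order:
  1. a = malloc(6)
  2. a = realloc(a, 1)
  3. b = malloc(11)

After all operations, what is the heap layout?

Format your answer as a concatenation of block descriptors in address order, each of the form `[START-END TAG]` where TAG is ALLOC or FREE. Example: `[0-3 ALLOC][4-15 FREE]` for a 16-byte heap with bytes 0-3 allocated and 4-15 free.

Answer: [0-0 ALLOC][1-11 ALLOC][12-37 FREE]

Derivation:
Op 1: a = malloc(6) -> a = 0; heap: [0-5 ALLOC][6-37 FREE]
Op 2: a = realloc(a, 1) -> a = 0; heap: [0-0 ALLOC][1-37 FREE]
Op 3: b = malloc(11) -> b = 1; heap: [0-0 ALLOC][1-11 ALLOC][12-37 FREE]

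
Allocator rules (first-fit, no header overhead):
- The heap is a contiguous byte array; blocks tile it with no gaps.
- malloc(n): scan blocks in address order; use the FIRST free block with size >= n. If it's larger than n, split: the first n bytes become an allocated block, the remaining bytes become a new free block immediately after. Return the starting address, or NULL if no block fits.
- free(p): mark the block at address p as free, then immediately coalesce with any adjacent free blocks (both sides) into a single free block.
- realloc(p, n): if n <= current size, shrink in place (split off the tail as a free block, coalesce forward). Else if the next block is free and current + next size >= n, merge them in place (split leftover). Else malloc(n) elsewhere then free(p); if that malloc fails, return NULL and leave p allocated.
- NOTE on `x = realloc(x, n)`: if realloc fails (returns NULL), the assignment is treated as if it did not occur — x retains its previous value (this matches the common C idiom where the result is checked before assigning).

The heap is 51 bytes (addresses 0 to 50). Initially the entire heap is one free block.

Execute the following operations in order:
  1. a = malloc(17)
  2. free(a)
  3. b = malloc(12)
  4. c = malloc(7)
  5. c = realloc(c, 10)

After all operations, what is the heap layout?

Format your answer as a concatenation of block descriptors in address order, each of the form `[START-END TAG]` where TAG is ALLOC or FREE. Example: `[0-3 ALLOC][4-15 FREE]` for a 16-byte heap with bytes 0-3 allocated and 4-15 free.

Op 1: a = malloc(17) -> a = 0; heap: [0-16 ALLOC][17-50 FREE]
Op 2: free(a) -> (freed a); heap: [0-50 FREE]
Op 3: b = malloc(12) -> b = 0; heap: [0-11 ALLOC][12-50 FREE]
Op 4: c = malloc(7) -> c = 12; heap: [0-11 ALLOC][12-18 ALLOC][19-50 FREE]
Op 5: c = realloc(c, 10) -> c = 12; heap: [0-11 ALLOC][12-21 ALLOC][22-50 FREE]

Answer: [0-11 ALLOC][12-21 ALLOC][22-50 FREE]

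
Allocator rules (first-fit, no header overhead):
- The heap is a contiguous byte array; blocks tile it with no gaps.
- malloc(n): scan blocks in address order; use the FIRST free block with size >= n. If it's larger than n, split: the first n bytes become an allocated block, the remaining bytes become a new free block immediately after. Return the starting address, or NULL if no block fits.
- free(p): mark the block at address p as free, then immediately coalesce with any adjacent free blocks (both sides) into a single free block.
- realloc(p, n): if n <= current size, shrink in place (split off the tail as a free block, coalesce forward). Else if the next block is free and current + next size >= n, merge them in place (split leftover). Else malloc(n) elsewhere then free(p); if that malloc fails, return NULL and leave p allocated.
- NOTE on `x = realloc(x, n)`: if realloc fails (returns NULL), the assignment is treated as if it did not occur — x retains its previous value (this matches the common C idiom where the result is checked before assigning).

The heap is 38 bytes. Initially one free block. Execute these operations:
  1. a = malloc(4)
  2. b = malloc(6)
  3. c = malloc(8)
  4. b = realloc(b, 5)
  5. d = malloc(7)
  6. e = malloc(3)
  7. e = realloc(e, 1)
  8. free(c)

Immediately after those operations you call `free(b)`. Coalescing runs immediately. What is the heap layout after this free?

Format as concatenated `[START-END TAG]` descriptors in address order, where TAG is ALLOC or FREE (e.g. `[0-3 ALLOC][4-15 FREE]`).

Answer: [0-3 ALLOC][4-17 FREE][18-24 ALLOC][25-25 ALLOC][26-37 FREE]

Derivation:
Op 1: a = malloc(4) -> a = 0; heap: [0-3 ALLOC][4-37 FREE]
Op 2: b = malloc(6) -> b = 4; heap: [0-3 ALLOC][4-9 ALLOC][10-37 FREE]
Op 3: c = malloc(8) -> c = 10; heap: [0-3 ALLOC][4-9 ALLOC][10-17 ALLOC][18-37 FREE]
Op 4: b = realloc(b, 5) -> b = 4; heap: [0-3 ALLOC][4-8 ALLOC][9-9 FREE][10-17 ALLOC][18-37 FREE]
Op 5: d = malloc(7) -> d = 18; heap: [0-3 ALLOC][4-8 ALLOC][9-9 FREE][10-17 ALLOC][18-24 ALLOC][25-37 FREE]
Op 6: e = malloc(3) -> e = 25; heap: [0-3 ALLOC][4-8 ALLOC][9-9 FREE][10-17 ALLOC][18-24 ALLOC][25-27 ALLOC][28-37 FREE]
Op 7: e = realloc(e, 1) -> e = 25; heap: [0-3 ALLOC][4-8 ALLOC][9-9 FREE][10-17 ALLOC][18-24 ALLOC][25-25 ALLOC][26-37 FREE]
Op 8: free(c) -> (freed c); heap: [0-3 ALLOC][4-8 ALLOC][9-17 FREE][18-24 ALLOC][25-25 ALLOC][26-37 FREE]
free(b): b = 4 -> block [4-8 ALLOC]; mark free, coalesce with adjacent free neighbors -> [0-3 ALLOC][4-17 FREE][18-24 ALLOC][25-25 ALLOC][26-37 FREE]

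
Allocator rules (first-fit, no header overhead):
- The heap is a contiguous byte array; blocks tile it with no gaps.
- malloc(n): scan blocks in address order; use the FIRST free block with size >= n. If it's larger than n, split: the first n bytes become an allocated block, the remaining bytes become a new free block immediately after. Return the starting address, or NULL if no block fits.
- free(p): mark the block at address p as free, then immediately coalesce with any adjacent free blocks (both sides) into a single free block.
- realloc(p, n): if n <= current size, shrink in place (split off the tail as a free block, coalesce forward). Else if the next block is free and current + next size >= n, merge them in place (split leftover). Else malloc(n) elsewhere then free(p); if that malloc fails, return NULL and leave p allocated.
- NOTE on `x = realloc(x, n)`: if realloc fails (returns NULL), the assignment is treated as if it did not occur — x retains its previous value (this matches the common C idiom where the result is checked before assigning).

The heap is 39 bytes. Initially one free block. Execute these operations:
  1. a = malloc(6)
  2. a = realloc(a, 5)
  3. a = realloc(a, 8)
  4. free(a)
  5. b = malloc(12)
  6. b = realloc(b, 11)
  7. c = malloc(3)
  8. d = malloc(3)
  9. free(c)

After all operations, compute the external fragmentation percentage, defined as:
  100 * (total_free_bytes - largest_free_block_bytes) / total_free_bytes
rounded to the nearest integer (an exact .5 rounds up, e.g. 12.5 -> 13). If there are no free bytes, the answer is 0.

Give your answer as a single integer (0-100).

Answer: 12

Derivation:
Op 1: a = malloc(6) -> a = 0; heap: [0-5 ALLOC][6-38 FREE]
Op 2: a = realloc(a, 5) -> a = 0; heap: [0-4 ALLOC][5-38 FREE]
Op 3: a = realloc(a, 8) -> a = 0; heap: [0-7 ALLOC][8-38 FREE]
Op 4: free(a) -> (freed a); heap: [0-38 FREE]
Op 5: b = malloc(12) -> b = 0; heap: [0-11 ALLOC][12-38 FREE]
Op 6: b = realloc(b, 11) -> b = 0; heap: [0-10 ALLOC][11-38 FREE]
Op 7: c = malloc(3) -> c = 11; heap: [0-10 ALLOC][11-13 ALLOC][14-38 FREE]
Op 8: d = malloc(3) -> d = 14; heap: [0-10 ALLOC][11-13 ALLOC][14-16 ALLOC][17-38 FREE]
Op 9: free(c) -> (freed c); heap: [0-10 ALLOC][11-13 FREE][14-16 ALLOC][17-38 FREE]
Free blocks: [3 22] total_free=25 largest=22 -> 100*(25-22)/25 = 300/25 = 12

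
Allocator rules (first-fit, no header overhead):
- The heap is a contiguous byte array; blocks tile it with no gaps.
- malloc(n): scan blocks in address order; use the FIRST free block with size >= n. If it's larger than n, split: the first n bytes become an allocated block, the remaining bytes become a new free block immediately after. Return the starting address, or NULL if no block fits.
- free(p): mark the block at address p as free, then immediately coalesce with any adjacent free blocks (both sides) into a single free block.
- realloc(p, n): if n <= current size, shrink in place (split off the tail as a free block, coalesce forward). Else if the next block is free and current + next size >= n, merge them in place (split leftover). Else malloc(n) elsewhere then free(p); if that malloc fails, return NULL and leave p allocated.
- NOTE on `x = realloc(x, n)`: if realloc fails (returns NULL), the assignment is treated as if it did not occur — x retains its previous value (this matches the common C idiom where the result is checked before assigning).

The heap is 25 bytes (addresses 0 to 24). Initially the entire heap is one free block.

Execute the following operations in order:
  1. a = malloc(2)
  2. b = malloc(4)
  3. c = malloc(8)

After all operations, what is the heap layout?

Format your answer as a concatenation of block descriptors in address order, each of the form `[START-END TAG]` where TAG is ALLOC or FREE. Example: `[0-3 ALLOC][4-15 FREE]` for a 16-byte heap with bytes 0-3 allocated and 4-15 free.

Op 1: a = malloc(2) -> a = 0; heap: [0-1 ALLOC][2-24 FREE]
Op 2: b = malloc(4) -> b = 2; heap: [0-1 ALLOC][2-5 ALLOC][6-24 FREE]
Op 3: c = malloc(8) -> c = 6; heap: [0-1 ALLOC][2-5 ALLOC][6-13 ALLOC][14-24 FREE]

Answer: [0-1 ALLOC][2-5 ALLOC][6-13 ALLOC][14-24 FREE]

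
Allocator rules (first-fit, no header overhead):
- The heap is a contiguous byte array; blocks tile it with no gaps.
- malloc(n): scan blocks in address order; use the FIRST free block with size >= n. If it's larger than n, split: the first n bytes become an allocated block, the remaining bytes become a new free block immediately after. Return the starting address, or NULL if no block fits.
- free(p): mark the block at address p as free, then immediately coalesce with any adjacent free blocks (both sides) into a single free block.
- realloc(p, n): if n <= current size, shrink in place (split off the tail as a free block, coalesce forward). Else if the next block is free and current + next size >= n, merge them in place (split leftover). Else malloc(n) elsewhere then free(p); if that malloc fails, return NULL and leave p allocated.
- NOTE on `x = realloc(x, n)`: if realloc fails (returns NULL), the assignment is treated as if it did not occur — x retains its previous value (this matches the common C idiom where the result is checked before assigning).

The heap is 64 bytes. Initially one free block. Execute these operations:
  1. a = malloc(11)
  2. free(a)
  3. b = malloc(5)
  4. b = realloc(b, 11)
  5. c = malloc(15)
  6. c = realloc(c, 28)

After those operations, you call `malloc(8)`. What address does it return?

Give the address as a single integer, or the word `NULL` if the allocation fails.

Op 1: a = malloc(11) -> a = 0; heap: [0-10 ALLOC][11-63 FREE]
Op 2: free(a) -> (freed a); heap: [0-63 FREE]
Op 3: b = malloc(5) -> b = 0; heap: [0-4 ALLOC][5-63 FREE]
Op 4: b = realloc(b, 11) -> b = 0; heap: [0-10 ALLOC][11-63 FREE]
Op 5: c = malloc(15) -> c = 11; heap: [0-10 ALLOC][11-25 ALLOC][26-63 FREE]
Op 6: c = realloc(c, 28) -> c = 11; heap: [0-10 ALLOC][11-38 ALLOC][39-63 FREE]
malloc(8): first-fit scan over [0-10 ALLOC][11-38 ALLOC][39-63 FREE] -> 39

Answer: 39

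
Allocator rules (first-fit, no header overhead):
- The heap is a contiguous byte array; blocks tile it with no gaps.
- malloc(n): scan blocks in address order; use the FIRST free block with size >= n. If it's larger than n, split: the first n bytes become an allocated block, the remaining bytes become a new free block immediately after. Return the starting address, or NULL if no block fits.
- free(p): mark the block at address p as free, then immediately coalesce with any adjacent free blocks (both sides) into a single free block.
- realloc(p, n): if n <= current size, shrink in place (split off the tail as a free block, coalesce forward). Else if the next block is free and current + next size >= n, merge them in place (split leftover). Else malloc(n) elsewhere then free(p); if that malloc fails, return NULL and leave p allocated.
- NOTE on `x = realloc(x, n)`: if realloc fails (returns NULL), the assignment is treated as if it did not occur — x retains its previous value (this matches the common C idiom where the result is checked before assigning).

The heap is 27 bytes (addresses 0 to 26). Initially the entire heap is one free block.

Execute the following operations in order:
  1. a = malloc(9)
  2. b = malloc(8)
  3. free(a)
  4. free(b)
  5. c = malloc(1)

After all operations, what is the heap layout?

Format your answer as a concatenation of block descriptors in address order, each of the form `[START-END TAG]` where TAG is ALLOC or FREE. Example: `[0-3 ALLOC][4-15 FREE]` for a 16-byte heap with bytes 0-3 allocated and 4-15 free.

Answer: [0-0 ALLOC][1-26 FREE]

Derivation:
Op 1: a = malloc(9) -> a = 0; heap: [0-8 ALLOC][9-26 FREE]
Op 2: b = malloc(8) -> b = 9; heap: [0-8 ALLOC][9-16 ALLOC][17-26 FREE]
Op 3: free(a) -> (freed a); heap: [0-8 FREE][9-16 ALLOC][17-26 FREE]
Op 4: free(b) -> (freed b); heap: [0-26 FREE]
Op 5: c = malloc(1) -> c = 0; heap: [0-0 ALLOC][1-26 FREE]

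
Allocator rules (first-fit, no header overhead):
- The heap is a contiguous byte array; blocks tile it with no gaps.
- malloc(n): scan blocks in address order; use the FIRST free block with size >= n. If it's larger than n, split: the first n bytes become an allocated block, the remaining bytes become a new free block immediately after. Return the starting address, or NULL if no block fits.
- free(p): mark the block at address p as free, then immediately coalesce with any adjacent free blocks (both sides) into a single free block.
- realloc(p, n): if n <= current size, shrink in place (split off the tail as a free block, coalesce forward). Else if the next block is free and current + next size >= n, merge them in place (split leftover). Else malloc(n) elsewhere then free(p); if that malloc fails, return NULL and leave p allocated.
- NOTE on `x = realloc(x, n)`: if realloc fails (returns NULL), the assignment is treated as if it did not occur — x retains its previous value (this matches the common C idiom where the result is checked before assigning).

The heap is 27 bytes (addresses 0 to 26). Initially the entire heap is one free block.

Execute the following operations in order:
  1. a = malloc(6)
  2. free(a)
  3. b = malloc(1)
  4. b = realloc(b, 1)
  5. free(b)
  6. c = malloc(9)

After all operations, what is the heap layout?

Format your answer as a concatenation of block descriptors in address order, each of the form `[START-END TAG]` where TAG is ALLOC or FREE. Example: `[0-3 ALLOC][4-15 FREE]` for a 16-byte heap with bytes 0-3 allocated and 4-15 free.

Answer: [0-8 ALLOC][9-26 FREE]

Derivation:
Op 1: a = malloc(6) -> a = 0; heap: [0-5 ALLOC][6-26 FREE]
Op 2: free(a) -> (freed a); heap: [0-26 FREE]
Op 3: b = malloc(1) -> b = 0; heap: [0-0 ALLOC][1-26 FREE]
Op 4: b = realloc(b, 1) -> b = 0; heap: [0-0 ALLOC][1-26 FREE]
Op 5: free(b) -> (freed b); heap: [0-26 FREE]
Op 6: c = malloc(9) -> c = 0; heap: [0-8 ALLOC][9-26 FREE]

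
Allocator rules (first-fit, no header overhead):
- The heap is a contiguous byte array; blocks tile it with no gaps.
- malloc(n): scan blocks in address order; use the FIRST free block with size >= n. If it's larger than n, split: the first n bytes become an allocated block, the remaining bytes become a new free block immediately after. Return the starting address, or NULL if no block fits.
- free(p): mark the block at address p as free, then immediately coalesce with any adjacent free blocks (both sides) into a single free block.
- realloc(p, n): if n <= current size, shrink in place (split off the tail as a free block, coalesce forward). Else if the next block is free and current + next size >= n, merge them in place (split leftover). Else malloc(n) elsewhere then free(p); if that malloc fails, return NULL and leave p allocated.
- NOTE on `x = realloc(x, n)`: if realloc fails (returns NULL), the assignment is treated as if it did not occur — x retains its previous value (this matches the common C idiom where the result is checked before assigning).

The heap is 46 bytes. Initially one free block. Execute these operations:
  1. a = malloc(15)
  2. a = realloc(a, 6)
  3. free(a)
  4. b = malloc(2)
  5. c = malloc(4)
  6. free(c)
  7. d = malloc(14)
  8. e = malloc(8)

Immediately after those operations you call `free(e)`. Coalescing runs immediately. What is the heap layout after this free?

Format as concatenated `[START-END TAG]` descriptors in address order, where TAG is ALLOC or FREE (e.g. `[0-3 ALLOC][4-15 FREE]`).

Op 1: a = malloc(15) -> a = 0; heap: [0-14 ALLOC][15-45 FREE]
Op 2: a = realloc(a, 6) -> a = 0; heap: [0-5 ALLOC][6-45 FREE]
Op 3: free(a) -> (freed a); heap: [0-45 FREE]
Op 4: b = malloc(2) -> b = 0; heap: [0-1 ALLOC][2-45 FREE]
Op 5: c = malloc(4) -> c = 2; heap: [0-1 ALLOC][2-5 ALLOC][6-45 FREE]
Op 6: free(c) -> (freed c); heap: [0-1 ALLOC][2-45 FREE]
Op 7: d = malloc(14) -> d = 2; heap: [0-1 ALLOC][2-15 ALLOC][16-45 FREE]
Op 8: e = malloc(8) -> e = 16; heap: [0-1 ALLOC][2-15 ALLOC][16-23 ALLOC][24-45 FREE]
free(e): e = 16 -> block [16-23 ALLOC]; mark free, coalesce with adjacent free neighbors -> [0-1 ALLOC][2-15 ALLOC][16-45 FREE]

Answer: [0-1 ALLOC][2-15 ALLOC][16-45 FREE]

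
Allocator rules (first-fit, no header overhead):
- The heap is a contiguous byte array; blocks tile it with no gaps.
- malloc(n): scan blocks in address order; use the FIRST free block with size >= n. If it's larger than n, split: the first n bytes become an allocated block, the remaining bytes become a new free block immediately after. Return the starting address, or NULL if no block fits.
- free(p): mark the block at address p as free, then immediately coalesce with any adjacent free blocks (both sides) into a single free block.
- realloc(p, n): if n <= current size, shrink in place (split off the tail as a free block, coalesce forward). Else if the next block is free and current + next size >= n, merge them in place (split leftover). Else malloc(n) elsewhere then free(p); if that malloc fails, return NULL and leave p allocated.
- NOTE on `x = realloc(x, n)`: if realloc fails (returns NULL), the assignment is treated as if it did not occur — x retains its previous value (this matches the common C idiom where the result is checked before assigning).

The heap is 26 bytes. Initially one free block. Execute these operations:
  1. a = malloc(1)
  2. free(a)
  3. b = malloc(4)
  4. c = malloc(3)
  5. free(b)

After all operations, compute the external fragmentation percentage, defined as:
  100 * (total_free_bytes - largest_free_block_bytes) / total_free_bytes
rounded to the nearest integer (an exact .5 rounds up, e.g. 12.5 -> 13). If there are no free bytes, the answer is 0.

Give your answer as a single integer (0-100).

Answer: 17

Derivation:
Op 1: a = malloc(1) -> a = 0; heap: [0-0 ALLOC][1-25 FREE]
Op 2: free(a) -> (freed a); heap: [0-25 FREE]
Op 3: b = malloc(4) -> b = 0; heap: [0-3 ALLOC][4-25 FREE]
Op 4: c = malloc(3) -> c = 4; heap: [0-3 ALLOC][4-6 ALLOC][7-25 FREE]
Op 5: free(b) -> (freed b); heap: [0-3 FREE][4-6 ALLOC][7-25 FREE]
Free blocks: [4 19] total_free=23 largest=19 -> 100*(23-19)/23 = 400/23 ≈ 17.391 -> rounds to 17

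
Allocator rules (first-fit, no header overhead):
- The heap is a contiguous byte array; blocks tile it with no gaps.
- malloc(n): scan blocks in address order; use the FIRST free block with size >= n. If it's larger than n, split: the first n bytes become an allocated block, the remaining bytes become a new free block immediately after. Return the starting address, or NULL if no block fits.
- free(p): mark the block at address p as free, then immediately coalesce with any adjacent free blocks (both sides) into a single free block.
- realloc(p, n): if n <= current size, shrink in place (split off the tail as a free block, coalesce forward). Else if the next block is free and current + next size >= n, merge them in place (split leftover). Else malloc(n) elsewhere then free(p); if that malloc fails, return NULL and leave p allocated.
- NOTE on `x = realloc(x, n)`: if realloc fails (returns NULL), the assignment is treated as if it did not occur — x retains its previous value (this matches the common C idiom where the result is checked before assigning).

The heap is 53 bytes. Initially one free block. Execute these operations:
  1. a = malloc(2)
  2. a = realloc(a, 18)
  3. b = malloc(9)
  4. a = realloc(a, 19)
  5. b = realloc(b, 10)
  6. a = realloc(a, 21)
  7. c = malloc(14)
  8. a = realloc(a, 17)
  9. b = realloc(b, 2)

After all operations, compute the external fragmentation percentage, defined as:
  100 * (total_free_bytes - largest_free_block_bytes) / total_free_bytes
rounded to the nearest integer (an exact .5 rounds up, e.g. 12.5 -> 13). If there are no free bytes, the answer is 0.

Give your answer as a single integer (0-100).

Answer: 55

Derivation:
Op 1: a = malloc(2) -> a = 0; heap: [0-1 ALLOC][2-52 FREE]
Op 2: a = realloc(a, 18) -> a = 0; heap: [0-17 ALLOC][18-52 FREE]
Op 3: b = malloc(9) -> b = 18; heap: [0-17 ALLOC][18-26 ALLOC][27-52 FREE]
Op 4: a = realloc(a, 19) -> a = 27; heap: [0-17 FREE][18-26 ALLOC][27-45 ALLOC][46-52 FREE]
Op 5: b = realloc(b, 10) -> b = 0; heap: [0-9 ALLOC][10-26 FREE][27-45 ALLOC][46-52 FREE]
Op 6: a = realloc(a, 21) -> a = 27; heap: [0-9 ALLOC][10-26 FREE][27-47 ALLOC][48-52 FREE]
Op 7: c = malloc(14) -> c = 10; heap: [0-9 ALLOC][10-23 ALLOC][24-26 FREE][27-47 ALLOC][48-52 FREE]
Op 8: a = realloc(a, 17) -> a = 27; heap: [0-9 ALLOC][10-23 ALLOC][24-26 FREE][27-43 ALLOC][44-52 FREE]
Op 9: b = realloc(b, 2) -> b = 0; heap: [0-1 ALLOC][2-9 FREE][10-23 ALLOC][24-26 FREE][27-43 ALLOC][44-52 FREE]
Free blocks: [8 3 9] total_free=20 largest=9 -> 100*(20-9)/20 = 1100/20 = 55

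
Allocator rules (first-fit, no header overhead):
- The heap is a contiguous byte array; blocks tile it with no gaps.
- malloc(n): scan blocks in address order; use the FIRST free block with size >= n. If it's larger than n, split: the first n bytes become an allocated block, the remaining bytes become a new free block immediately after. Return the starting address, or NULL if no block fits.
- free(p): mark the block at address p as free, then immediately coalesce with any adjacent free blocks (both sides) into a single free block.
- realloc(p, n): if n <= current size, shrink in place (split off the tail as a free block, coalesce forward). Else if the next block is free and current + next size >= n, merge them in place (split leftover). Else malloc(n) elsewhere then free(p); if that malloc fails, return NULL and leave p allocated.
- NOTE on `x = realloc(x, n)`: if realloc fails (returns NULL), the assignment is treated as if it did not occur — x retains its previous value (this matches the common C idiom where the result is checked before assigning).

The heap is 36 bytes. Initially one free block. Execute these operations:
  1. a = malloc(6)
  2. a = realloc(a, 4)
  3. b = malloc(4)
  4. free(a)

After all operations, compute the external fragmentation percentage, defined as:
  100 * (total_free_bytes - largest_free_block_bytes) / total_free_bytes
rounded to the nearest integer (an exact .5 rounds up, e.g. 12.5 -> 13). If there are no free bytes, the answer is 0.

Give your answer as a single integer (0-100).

Op 1: a = malloc(6) -> a = 0; heap: [0-5 ALLOC][6-35 FREE]
Op 2: a = realloc(a, 4) -> a = 0; heap: [0-3 ALLOC][4-35 FREE]
Op 3: b = malloc(4) -> b = 4; heap: [0-3 ALLOC][4-7 ALLOC][8-35 FREE]
Op 4: free(a) -> (freed a); heap: [0-3 FREE][4-7 ALLOC][8-35 FREE]
Free blocks: [4 28] total_free=32 largest=28 -> 100*(32-28)/32 = 400/32 = 12.5 -> rounds to 13

Answer: 13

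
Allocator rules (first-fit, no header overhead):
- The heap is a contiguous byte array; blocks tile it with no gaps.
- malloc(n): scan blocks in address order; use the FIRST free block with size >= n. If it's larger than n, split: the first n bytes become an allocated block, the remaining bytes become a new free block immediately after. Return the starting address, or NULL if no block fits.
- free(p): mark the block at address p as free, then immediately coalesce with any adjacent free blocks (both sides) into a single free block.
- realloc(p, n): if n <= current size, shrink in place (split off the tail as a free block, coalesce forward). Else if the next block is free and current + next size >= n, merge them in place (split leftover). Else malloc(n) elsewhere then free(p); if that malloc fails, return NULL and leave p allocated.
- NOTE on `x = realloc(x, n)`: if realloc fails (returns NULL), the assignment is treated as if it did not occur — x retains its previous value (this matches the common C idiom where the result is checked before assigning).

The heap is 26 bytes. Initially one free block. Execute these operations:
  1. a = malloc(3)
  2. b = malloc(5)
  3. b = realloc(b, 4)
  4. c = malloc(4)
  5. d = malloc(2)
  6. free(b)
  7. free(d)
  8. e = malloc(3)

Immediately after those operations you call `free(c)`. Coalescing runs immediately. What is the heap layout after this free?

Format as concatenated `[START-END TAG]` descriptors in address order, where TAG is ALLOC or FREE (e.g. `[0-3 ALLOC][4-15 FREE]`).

Op 1: a = malloc(3) -> a = 0; heap: [0-2 ALLOC][3-25 FREE]
Op 2: b = malloc(5) -> b = 3; heap: [0-2 ALLOC][3-7 ALLOC][8-25 FREE]
Op 3: b = realloc(b, 4) -> b = 3; heap: [0-2 ALLOC][3-6 ALLOC][7-25 FREE]
Op 4: c = malloc(4) -> c = 7; heap: [0-2 ALLOC][3-6 ALLOC][7-10 ALLOC][11-25 FREE]
Op 5: d = malloc(2) -> d = 11; heap: [0-2 ALLOC][3-6 ALLOC][7-10 ALLOC][11-12 ALLOC][13-25 FREE]
Op 6: free(b) -> (freed b); heap: [0-2 ALLOC][3-6 FREE][7-10 ALLOC][11-12 ALLOC][13-25 FREE]
Op 7: free(d) -> (freed d); heap: [0-2 ALLOC][3-6 FREE][7-10 ALLOC][11-25 FREE]
Op 8: e = malloc(3) -> e = 3; heap: [0-2 ALLOC][3-5 ALLOC][6-6 FREE][7-10 ALLOC][11-25 FREE]
free(c): c = 7 -> block [7-10 ALLOC]; mark free, coalesce with adjacent free neighbors -> [0-2 ALLOC][3-5 ALLOC][6-25 FREE]

Answer: [0-2 ALLOC][3-5 ALLOC][6-25 FREE]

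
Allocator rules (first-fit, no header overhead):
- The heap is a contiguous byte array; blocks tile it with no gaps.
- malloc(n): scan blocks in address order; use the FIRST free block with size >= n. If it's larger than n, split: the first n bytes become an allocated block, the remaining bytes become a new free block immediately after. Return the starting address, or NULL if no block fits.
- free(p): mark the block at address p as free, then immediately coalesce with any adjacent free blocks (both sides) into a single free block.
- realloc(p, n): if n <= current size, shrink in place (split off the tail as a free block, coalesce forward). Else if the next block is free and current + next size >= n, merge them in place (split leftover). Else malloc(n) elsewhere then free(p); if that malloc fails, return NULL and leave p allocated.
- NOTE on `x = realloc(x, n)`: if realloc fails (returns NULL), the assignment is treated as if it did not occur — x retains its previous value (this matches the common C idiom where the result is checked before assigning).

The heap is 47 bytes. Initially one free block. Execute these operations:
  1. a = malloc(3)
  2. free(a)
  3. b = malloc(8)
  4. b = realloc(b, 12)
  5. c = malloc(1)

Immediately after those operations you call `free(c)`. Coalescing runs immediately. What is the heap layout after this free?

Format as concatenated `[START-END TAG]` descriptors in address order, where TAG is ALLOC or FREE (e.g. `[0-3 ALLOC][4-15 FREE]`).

Answer: [0-11 ALLOC][12-46 FREE]

Derivation:
Op 1: a = malloc(3) -> a = 0; heap: [0-2 ALLOC][3-46 FREE]
Op 2: free(a) -> (freed a); heap: [0-46 FREE]
Op 3: b = malloc(8) -> b = 0; heap: [0-7 ALLOC][8-46 FREE]
Op 4: b = realloc(b, 12) -> b = 0; heap: [0-11 ALLOC][12-46 FREE]
Op 5: c = malloc(1) -> c = 12; heap: [0-11 ALLOC][12-12 ALLOC][13-46 FREE]
free(c): c = 12 -> block [12-12 ALLOC]; mark free, coalesce with adjacent free neighbors -> [0-11 ALLOC][12-46 FREE]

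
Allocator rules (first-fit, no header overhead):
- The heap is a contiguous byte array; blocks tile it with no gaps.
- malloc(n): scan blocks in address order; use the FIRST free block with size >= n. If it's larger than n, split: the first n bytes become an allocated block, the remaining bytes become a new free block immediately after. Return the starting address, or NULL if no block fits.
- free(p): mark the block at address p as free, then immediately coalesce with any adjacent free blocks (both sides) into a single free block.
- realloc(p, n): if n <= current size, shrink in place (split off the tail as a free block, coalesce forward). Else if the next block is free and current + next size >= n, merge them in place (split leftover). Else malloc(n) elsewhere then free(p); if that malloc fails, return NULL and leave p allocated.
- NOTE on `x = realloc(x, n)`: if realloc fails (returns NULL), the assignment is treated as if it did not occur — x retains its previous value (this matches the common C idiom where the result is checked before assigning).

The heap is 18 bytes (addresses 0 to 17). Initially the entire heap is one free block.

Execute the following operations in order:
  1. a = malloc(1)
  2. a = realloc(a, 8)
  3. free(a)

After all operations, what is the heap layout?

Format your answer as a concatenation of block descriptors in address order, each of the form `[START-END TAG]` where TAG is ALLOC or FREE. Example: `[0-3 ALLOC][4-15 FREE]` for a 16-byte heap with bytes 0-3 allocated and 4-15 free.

Op 1: a = malloc(1) -> a = 0; heap: [0-0 ALLOC][1-17 FREE]
Op 2: a = realloc(a, 8) -> a = 0; heap: [0-7 ALLOC][8-17 FREE]
Op 3: free(a) -> (freed a); heap: [0-17 FREE]

Answer: [0-17 FREE]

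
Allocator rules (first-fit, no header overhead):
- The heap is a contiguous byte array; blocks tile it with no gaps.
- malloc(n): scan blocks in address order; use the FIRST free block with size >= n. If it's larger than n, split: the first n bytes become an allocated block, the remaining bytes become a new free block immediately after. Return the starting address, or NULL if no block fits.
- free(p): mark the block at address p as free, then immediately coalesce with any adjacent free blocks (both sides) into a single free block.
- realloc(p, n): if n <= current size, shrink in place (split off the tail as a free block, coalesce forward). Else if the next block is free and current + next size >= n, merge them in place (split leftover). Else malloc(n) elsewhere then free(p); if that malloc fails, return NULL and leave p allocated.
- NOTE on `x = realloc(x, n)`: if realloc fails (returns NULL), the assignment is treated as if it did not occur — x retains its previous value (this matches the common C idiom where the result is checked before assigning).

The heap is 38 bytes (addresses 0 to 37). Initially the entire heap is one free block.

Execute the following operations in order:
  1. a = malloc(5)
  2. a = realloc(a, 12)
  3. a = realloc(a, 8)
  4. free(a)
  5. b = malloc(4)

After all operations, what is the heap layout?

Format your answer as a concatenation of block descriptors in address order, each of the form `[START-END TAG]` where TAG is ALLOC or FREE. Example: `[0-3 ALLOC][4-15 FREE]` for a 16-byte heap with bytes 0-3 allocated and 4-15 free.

Op 1: a = malloc(5) -> a = 0; heap: [0-4 ALLOC][5-37 FREE]
Op 2: a = realloc(a, 12) -> a = 0; heap: [0-11 ALLOC][12-37 FREE]
Op 3: a = realloc(a, 8) -> a = 0; heap: [0-7 ALLOC][8-37 FREE]
Op 4: free(a) -> (freed a); heap: [0-37 FREE]
Op 5: b = malloc(4) -> b = 0; heap: [0-3 ALLOC][4-37 FREE]

Answer: [0-3 ALLOC][4-37 FREE]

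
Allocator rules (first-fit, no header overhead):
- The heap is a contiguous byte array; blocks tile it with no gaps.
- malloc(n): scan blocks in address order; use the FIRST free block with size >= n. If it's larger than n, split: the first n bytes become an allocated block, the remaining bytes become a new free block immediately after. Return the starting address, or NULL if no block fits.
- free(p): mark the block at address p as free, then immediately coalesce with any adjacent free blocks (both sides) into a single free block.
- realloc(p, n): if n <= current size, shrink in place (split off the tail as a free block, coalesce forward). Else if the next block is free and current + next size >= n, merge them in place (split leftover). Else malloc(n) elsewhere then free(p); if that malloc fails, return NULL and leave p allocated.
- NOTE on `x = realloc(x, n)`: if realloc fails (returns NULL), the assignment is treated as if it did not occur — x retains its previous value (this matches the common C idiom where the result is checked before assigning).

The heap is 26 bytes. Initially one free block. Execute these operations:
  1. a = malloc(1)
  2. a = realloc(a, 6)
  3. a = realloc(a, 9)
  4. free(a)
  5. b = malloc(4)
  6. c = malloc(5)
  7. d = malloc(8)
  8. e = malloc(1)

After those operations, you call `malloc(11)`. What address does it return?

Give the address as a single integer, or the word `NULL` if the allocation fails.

Op 1: a = malloc(1) -> a = 0; heap: [0-0 ALLOC][1-25 FREE]
Op 2: a = realloc(a, 6) -> a = 0; heap: [0-5 ALLOC][6-25 FREE]
Op 3: a = realloc(a, 9) -> a = 0; heap: [0-8 ALLOC][9-25 FREE]
Op 4: free(a) -> (freed a); heap: [0-25 FREE]
Op 5: b = malloc(4) -> b = 0; heap: [0-3 ALLOC][4-25 FREE]
Op 6: c = malloc(5) -> c = 4; heap: [0-3 ALLOC][4-8 ALLOC][9-25 FREE]
Op 7: d = malloc(8) -> d = 9; heap: [0-3 ALLOC][4-8 ALLOC][9-16 ALLOC][17-25 FREE]
Op 8: e = malloc(1) -> e = 17; heap: [0-3 ALLOC][4-8 ALLOC][9-16 ALLOC][17-17 ALLOC][18-25 FREE]
malloc(11): first-fit scan over [0-3 ALLOC][4-8 ALLOC][9-16 ALLOC][17-17 ALLOC][18-25 FREE] -> NULL

Answer: NULL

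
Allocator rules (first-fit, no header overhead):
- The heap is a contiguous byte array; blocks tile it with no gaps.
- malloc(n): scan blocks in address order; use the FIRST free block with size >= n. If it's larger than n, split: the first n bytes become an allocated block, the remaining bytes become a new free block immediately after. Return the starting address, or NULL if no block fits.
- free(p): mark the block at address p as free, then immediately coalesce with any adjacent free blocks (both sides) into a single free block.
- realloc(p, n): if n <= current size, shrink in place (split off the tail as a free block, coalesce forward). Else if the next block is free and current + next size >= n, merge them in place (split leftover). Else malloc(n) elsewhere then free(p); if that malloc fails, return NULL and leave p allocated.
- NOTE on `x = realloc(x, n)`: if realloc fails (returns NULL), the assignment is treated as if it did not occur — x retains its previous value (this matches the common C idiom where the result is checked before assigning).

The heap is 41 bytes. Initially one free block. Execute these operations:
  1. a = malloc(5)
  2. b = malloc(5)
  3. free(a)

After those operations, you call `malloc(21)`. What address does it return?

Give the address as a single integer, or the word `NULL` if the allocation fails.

Answer: 10

Derivation:
Op 1: a = malloc(5) -> a = 0; heap: [0-4 ALLOC][5-40 FREE]
Op 2: b = malloc(5) -> b = 5; heap: [0-4 ALLOC][5-9 ALLOC][10-40 FREE]
Op 3: free(a) -> (freed a); heap: [0-4 FREE][5-9 ALLOC][10-40 FREE]
malloc(21): first-fit scan over [0-4 FREE][5-9 ALLOC][10-40 FREE] -> 10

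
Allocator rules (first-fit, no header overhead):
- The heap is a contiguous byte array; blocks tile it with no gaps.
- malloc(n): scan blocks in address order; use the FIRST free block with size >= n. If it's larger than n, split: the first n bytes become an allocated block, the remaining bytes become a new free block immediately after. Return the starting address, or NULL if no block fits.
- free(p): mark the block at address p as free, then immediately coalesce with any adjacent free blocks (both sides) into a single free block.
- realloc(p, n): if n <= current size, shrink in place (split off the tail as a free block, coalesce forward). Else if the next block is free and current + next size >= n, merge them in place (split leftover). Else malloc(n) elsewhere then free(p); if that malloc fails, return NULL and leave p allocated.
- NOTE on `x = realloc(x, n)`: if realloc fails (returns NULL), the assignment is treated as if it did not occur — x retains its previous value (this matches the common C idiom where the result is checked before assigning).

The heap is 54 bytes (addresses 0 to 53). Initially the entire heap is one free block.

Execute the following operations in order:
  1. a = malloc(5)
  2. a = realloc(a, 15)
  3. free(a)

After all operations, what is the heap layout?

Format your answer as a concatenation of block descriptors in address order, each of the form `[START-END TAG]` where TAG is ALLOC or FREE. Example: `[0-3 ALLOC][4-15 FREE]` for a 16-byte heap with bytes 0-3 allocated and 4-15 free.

Op 1: a = malloc(5) -> a = 0; heap: [0-4 ALLOC][5-53 FREE]
Op 2: a = realloc(a, 15) -> a = 0; heap: [0-14 ALLOC][15-53 FREE]
Op 3: free(a) -> (freed a); heap: [0-53 FREE]

Answer: [0-53 FREE]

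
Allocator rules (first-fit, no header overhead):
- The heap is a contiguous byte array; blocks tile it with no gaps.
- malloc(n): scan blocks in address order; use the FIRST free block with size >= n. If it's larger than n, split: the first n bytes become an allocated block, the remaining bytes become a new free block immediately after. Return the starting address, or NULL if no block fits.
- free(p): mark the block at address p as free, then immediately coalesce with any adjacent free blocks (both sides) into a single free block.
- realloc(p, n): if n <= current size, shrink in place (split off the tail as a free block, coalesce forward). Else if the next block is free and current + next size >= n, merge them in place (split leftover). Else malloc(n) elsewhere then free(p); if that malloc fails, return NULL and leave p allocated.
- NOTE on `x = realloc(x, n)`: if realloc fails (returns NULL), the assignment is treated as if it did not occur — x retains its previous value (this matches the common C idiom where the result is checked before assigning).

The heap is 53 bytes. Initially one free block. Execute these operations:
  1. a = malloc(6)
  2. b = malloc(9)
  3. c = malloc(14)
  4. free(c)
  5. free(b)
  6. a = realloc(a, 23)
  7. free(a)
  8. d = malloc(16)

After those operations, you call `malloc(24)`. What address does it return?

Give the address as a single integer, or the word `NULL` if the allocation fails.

Answer: 16

Derivation:
Op 1: a = malloc(6) -> a = 0; heap: [0-5 ALLOC][6-52 FREE]
Op 2: b = malloc(9) -> b = 6; heap: [0-5 ALLOC][6-14 ALLOC][15-52 FREE]
Op 3: c = malloc(14) -> c = 15; heap: [0-5 ALLOC][6-14 ALLOC][15-28 ALLOC][29-52 FREE]
Op 4: free(c) -> (freed c); heap: [0-5 ALLOC][6-14 ALLOC][15-52 FREE]
Op 5: free(b) -> (freed b); heap: [0-5 ALLOC][6-52 FREE]
Op 6: a = realloc(a, 23) -> a = 0; heap: [0-22 ALLOC][23-52 FREE]
Op 7: free(a) -> (freed a); heap: [0-52 FREE]
Op 8: d = malloc(16) -> d = 0; heap: [0-15 ALLOC][16-52 FREE]
malloc(24): first-fit scan over [0-15 ALLOC][16-52 FREE] -> 16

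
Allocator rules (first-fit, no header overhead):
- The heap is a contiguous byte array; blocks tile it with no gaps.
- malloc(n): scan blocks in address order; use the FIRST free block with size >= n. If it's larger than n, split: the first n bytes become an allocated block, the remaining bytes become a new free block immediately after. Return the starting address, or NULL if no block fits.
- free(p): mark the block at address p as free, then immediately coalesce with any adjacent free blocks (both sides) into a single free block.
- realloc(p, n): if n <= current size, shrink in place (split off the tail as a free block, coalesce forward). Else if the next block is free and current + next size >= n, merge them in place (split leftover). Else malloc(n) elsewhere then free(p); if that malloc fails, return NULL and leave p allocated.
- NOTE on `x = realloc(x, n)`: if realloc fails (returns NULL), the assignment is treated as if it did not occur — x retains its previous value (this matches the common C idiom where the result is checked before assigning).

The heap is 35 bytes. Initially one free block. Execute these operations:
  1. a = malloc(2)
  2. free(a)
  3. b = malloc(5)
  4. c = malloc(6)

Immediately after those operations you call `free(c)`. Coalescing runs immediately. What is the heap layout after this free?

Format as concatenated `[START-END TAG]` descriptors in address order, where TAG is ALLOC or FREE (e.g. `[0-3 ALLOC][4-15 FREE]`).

Op 1: a = malloc(2) -> a = 0; heap: [0-1 ALLOC][2-34 FREE]
Op 2: free(a) -> (freed a); heap: [0-34 FREE]
Op 3: b = malloc(5) -> b = 0; heap: [0-4 ALLOC][5-34 FREE]
Op 4: c = malloc(6) -> c = 5; heap: [0-4 ALLOC][5-10 ALLOC][11-34 FREE]
free(c): c = 5 -> block [5-10 ALLOC]; mark free, coalesce with adjacent free neighbors -> [0-4 ALLOC][5-34 FREE]

Answer: [0-4 ALLOC][5-34 FREE]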